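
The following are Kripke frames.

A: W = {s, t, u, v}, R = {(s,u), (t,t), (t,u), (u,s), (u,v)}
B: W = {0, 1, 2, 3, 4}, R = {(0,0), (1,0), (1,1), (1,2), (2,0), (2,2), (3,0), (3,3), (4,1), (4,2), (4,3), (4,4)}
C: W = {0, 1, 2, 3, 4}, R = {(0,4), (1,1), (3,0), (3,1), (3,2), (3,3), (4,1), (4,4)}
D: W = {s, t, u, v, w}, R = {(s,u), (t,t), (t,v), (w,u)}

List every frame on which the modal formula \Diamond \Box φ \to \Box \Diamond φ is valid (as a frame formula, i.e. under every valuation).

This is the axiom for convergence; its first-order frame correspondent is \forall x \forall y \forall z (Rxy \wedge Rxz \to \exists w (Ryw \wedge Rzw)).
A: fails — Rtt and Rtu but t and u have no common successor.
B: condition met.
C: fails — R32 and R32 but 2 and 2 have no common successor.
D: fails — Rsu and Rsu but u and u have no common successor.

B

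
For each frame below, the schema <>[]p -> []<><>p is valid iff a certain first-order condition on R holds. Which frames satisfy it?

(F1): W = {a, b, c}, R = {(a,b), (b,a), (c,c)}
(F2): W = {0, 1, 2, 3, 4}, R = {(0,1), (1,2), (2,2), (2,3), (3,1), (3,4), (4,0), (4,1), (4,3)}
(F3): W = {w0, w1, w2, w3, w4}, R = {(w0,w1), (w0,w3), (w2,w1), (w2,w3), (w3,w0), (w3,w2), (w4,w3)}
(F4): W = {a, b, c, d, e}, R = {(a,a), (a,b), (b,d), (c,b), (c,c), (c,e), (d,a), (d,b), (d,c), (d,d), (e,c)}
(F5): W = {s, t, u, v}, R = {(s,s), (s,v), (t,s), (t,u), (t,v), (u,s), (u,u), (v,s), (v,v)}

Frame correspondent (Sahlqvist): forall x forall y forall z ((xRy & xRz) -> exists w (yRw & z R^2 w)) — i.e. a generalized confluence (Geach) condition.
(F1): fails — aRb, aRb but no w with bRw and bR²w.
(F2): fails — 4R0, 4R0 but no w with 0Rw and 0R²w.
(F3): fails — w0Rw1, w0Rw1 but no w with w1Rw and w1R²w.
(F4): fails — cRb, cRe but no w with bRw and eR²w.
(F5): condition met.
Valid on: (F5).

(F5)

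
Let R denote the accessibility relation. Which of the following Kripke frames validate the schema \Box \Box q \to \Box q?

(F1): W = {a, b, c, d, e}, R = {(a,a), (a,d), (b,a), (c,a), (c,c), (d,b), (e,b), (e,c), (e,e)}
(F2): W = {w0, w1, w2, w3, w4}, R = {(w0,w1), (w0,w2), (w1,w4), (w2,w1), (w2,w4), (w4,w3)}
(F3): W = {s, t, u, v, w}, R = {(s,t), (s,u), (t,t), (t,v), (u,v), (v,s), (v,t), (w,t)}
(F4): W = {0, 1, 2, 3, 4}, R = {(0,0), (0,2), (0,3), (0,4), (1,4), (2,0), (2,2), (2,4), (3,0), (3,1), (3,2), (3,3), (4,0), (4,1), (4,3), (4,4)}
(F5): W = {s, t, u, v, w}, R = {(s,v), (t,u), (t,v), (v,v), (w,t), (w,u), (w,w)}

Frame correspondent (Sahlqvist): \forall x \forall y (Rxy \to \exists z (Rxz \wedge Rzy)) — i.e. density.
(F1): fails — Rdb but no z with Rdz and Rzb.
(F2): fails — Rw0w2 but no z with Rw0z and Rzw2.
(F3): fails — Ruv but no z with Ruz and Rzv.
(F4): holds.
(F5): fails — Rtu but no z with Rtz and Rzu.
Valid on: (F4).

(F4)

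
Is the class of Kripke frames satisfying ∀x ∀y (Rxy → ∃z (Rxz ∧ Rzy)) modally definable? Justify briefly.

Definable; □□p → □p defines it

The condition is density. A defining modal formula is □□p → □p.
Suppose □□p→□p is valid. Take Rxy and set V(p)={w : xR²w}. Then □□p at x, so □p at x, so p at y, i.e. ∃z(Rxz∧Rzy).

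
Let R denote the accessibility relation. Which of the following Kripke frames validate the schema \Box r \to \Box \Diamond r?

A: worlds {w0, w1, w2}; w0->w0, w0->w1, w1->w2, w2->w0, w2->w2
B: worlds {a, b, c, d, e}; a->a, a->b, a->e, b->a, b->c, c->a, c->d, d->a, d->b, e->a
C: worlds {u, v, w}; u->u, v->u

This is the axiom for a generalized confluence (Geach) condition; its first-order frame correspondent is \forall x \forall z (xRz \to \exists w (xRw \wedge zRw)).
A: fails — w0Rw1 but no w with w0Rw and w1Rw.
B: ✓.
C: ✓.

B, C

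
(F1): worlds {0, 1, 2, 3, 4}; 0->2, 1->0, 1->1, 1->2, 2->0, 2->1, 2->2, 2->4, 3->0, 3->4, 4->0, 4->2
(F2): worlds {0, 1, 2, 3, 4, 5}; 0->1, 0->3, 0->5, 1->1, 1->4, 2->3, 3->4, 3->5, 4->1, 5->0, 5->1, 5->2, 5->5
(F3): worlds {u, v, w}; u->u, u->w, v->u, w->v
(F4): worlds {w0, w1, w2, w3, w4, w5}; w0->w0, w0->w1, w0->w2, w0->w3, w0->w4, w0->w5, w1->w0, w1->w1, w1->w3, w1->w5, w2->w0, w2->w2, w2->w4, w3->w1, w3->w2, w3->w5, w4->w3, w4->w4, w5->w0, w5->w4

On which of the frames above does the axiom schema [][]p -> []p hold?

(F4)

The schema corresponds to density: forall x forall y (Rxy -> exists z (Rxz & Rzy)).
(F1): fails — R34 but no z with R3z and Rz4.
(F2): fails — R34 but no z with R3z and Rz4.
(F3): fails — Rwv but no z with Rwz and Rzv.
(F4): condition met.
Valid on: (F4).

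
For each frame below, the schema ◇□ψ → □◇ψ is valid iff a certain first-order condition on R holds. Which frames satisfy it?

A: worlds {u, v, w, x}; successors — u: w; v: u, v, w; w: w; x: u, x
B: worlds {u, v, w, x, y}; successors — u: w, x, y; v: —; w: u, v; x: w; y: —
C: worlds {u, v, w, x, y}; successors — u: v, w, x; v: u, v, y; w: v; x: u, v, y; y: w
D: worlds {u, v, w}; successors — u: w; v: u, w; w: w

This is the axiom for convergence; its first-order frame correspondent is ∀x ∀y ∀z (Rxy ∧ Rxz → ∃w (Ryw ∧ Rzw)).
A: fails — Rxu and Rxx but u and x have no common successor.
B: fails — Ruw and Rux but w and x have no common successor.
C: fails — Rvv and Rvy but v and y have no common successor.
D: satisfies the condition.
Valid on: D.

D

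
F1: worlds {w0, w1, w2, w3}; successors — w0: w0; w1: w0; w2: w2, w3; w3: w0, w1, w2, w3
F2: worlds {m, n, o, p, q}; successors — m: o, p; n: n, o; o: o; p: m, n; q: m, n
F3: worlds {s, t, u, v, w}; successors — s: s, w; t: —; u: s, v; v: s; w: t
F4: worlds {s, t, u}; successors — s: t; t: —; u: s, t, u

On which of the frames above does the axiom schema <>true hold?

This is the axiom for seriality; its first-order frame correspondent is forall x exists y Rxy.
F1: condition met.
F2: condition met.
F3: fails — world t has no successor.
F4: fails — world t has no successor.

F1, F2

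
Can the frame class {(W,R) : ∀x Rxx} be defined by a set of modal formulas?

Yes: it is reflexivity, defined by the T schema □q → q.

Yes — defined by □q → q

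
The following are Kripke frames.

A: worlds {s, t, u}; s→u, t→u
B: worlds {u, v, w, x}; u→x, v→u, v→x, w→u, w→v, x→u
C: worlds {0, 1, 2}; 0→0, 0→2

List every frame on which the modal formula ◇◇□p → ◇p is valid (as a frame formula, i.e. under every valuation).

Frame correspondent (Sahlqvist): ∀x ∀y (xR²y → ∃w (yRw ∧ xRw)) — i.e. a generalized confluence (Geach) condition.
A: satisfies the condition.
B: fails — wR²u but no t with uRt and wRt.
C: fails — 0R²2 but no w with 2Rw and 0Rw.
Valid on: A.

A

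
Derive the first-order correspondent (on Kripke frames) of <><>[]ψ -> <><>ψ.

forall x forall y (x R^2 y -> exists w (yRw & x R^2 w))

This is a Sahlqvist (Geach-type) schema ◇^2□^1ψ → □^0◇^2ψ.
Minimal-valuation argument: fix x; take any y with xR^2y and any z with xR^0z. Set V(ψ) to the set of worlds R-reachable from y in exactly 1 step. Then □^1ψ holds at y, so the antecedent holds at x; validity forces ◇^2ψ at z, giving a w with zR^2w and yR^1w.
First-order correspondent: forall x forall y (x R^2 y -> exists w (yRw & x R^2 w)).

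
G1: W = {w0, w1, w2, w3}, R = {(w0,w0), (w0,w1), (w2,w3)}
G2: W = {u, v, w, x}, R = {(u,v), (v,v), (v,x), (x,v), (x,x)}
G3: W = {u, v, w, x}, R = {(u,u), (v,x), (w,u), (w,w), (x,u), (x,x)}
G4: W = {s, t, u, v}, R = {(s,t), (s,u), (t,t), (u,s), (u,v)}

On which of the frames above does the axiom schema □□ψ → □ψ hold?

This is the axiom for density; its first-order frame correspondent is ∀x ∀y (Rxy → ∃z (Rxz ∧ Rzy)).
G1: fails — Rw2w3 but no z with Rw2z and Rzw3.
G2: condition met.
G3: condition met.
G4: fails — Ruv but no z with Ruz and Rzv.

G2, G3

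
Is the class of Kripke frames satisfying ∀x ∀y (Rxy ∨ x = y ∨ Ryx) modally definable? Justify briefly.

If a class were modally definable it would be closed under disjoint unions (Goldblatt–Thomason).
Take 2 disjoint single-world reflexive frames: each is trivially connected, but their disjoint union has 2 worlds with no edge between distinct components, so it is not connected.
So no modal formula (or set of formulas) defines exactly the connected frames.

No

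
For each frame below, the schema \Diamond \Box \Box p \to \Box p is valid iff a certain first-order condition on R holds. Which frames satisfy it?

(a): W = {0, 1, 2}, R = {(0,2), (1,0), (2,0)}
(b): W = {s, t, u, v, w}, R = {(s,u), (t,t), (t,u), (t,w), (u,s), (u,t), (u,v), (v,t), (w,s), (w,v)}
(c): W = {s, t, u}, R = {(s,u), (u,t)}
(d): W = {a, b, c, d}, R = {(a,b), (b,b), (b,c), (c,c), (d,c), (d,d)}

This is the axiom for a generalized confluence (Geach) condition; its first-order frame correspondent is \forall x \forall y \forall z ((xRy \wedge xRz) \to \exists w (y R^2 w \wedge z = w)).
(a): condition met.
(b): fails — tRw, tRw but no w* with wR²w* and w=w*.
(c): fails — sRu, sRu but no w with uR²w and u=w.
(d): fails — bRc, bRb but no w with cR²w and b=w.

(a)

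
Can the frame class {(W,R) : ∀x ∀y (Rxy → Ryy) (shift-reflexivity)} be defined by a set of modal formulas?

Yes, by □(□r → r)

Yes: it is shift-reflexivity, defined by the T□ schema □(□r → r).
Suppose □(□r→r) is valid. Take Rxy and set V(r)={w : Ryw}. Then at y, □r holds; since □(□r→r) at x, □r→r at y, so r at y, i.e. Ryy.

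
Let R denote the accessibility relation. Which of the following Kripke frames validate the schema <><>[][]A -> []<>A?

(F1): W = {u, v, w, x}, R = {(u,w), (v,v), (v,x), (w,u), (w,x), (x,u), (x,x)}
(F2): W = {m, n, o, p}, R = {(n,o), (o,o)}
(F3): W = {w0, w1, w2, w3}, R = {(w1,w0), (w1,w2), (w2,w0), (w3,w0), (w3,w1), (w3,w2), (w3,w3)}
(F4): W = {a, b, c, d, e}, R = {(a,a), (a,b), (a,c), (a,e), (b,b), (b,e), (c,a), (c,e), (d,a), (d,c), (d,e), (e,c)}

(F2)

The schema corresponds to a generalized confluence (Geach) condition: forall x forall y forall z ((x R^2 y & xRz) -> exists w (y R^2 w & zRw)).
(F1): fails — wR²u, wRu but no t with uR²t and uRt.
(F2): holds.
(F3): fails — w1R²w0, w1Rw0 but no w with w0R²w and w0Rw.
(F4): fails — aR²e, aRe but no w with eR²w and eRw.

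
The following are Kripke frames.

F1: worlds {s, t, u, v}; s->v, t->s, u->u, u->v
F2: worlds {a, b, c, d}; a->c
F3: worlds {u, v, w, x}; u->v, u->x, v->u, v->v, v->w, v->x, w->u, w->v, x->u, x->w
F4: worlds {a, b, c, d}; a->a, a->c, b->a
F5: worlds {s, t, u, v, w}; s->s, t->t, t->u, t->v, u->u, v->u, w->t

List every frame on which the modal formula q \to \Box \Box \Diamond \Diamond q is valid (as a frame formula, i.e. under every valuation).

This is the axiom for a generalized confluence (Geach) condition; its first-order frame correspondent is \forall x \forall z (x R^2 z \to \exists w (x = w \wedge z R^2 w)).
F1: fails — tR²v but no w with t=w and vR²w.
F2: ✓.
F3: fails — wR²x but no t with w=t and xR²t.
F4: fails — aR²c but no w with a=w and cR²w.
F5: fails — tR²u but no w* with t=w* and uR²w*.
Valid on: F2.

F2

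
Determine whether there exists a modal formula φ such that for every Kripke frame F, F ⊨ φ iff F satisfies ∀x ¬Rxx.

If a class were modally definable it would be closed under surjective bounded morphisms (Goldblatt–Thomason).
The 2-cycle (worlds s,t with s→t→s) is irreflexive, and the map sending every world to a single reflexive point • is a surjective bounded morphism (forth: every edge maps to (•,•); back: every world has a successor). So any modal formula valid on the 2-cycle is also valid on the reflexive point, which is not irreflexive.
So no modal formula (or set of formulas) defines exactly the irreflexive frames.

No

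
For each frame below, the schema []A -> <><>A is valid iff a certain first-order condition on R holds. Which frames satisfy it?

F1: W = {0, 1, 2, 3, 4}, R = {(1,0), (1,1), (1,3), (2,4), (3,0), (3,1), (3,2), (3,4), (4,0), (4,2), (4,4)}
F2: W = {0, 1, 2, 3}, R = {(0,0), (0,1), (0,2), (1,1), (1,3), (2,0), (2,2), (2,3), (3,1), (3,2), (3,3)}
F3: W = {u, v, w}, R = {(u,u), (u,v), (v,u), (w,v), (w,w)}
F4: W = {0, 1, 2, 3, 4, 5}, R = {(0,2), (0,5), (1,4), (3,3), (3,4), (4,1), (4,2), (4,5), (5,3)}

F2, F3

The schema corresponds to a generalized confluence (Geach) condition: forall x exists w (xRw & x R^2 w).
F1: fails — at 0 but no w with 0Rw and 0R²w.
F2: ✓.
F3: ✓.
F4: fails — at 0 but no w with 0Rw and 0R²w.
Valid on: F2, F3.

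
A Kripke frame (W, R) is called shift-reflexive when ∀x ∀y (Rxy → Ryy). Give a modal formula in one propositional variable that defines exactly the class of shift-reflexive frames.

□(□r → r)

This is shift-reflexivity; the standard corresponding axiom is T□: □(□r → r).
Suppose □(□r→r) is valid. Take Rxy and set V(r)={w : Ryw}. Then at y, □r holds; since □(□r→r) at x, □r→r at y, so r at y, i.e. Ryy.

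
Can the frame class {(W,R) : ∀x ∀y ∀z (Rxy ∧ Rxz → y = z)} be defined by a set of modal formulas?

Yes: it is partial functionality, defined by the CD schema ◇q → □q.
Suppose ◇q→□q is valid. Take Rxy, Rxz and set V(q)={y}. Then ◇q at x, so □q at x, so q at z, i.e. z=y.

Yes, by ◇q → □q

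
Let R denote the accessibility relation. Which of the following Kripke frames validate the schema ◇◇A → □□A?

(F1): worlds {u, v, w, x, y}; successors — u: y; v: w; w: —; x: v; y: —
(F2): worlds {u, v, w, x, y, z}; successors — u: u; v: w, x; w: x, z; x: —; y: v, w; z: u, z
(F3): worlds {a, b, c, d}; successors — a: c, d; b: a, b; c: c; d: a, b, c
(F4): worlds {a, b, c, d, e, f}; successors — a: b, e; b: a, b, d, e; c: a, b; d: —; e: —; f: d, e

This is the axiom for a generalized confluence (Geach) condition; its first-order frame correspondent is ∀x ∀y ∀z ((xR²y ∧ xR²z) → ∃w (y = w ∧ z = w)).
(F1): condition met.
(F2): fails — vR²x, vR²z but x ≠ z.
(F3): fails — aR²a, aR²b but a ≠ b.
(F4): fails — aR²a, aR²b but a ≠ b.
Valid on: (F1).

(F1)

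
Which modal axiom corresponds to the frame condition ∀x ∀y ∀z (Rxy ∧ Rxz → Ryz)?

◇r → □◇r

This is the Euclidean property; the standard corresponding axiom is 5: ◇r → □◇r.
Suppose ◇r→□◇r is valid. Take Rxy, Rxz and set V(r)={y}. Then ◇r at x, so □◇r at x, so ◇r at z, so some w with Rzw has r; w=y, i.e. Rzy. By symmetry of the argument, Ryz.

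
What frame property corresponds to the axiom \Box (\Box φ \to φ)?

shift-reflexivity

Suppose □(□φ→φ) is valid. Take Rxy and set V(φ)={w : Ryw}. Then at y, □φ holds; since □(□φ→φ) at x, □φ→φ at y, so φ at y, i.e. Ryy.
The converse is a direct semantic check.
Frame condition: \forall x \forall y (Rxy \to Ryy).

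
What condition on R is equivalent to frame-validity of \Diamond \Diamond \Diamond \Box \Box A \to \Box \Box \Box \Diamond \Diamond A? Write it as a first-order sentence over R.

\forall x \forall y \forall z ((x R^3 y \wedge x R^3 z) \to \exists w (y R^2 w \wedge z R^2 w))

This is a Sahlqvist (Geach-type) schema ◇^3□^2A → □^3◇^2A.
Minimal-valuation argument: fix x; take any y with xR^3y and any z with xR^3z. Set V(A) to the set of worlds R-reachable from y in exactly 2 steps. Then □^2A holds at y, so the antecedent holds at x; validity forces ◇^2A at z, giving a w with zR^2w and yR^2w.
First-order correspondent: \forall x \forall y \forall z ((x R^3 y \wedge x R^3 z) \to \exists w (y R^2 w \wedge z R^2 w)).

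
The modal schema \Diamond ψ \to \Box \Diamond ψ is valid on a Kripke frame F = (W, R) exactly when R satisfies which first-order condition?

the Euclidean property: \forall x \forall y \forall z (Rxy \wedge Rxz \to Ryz)

Suppose ◇ψ→□◇ψ is valid. Take Rxy, Rxz and set V(ψ)={y}. Then ◇ψ at x, so □◇ψ at x, so ◇ψ at z, so some w with Rzw has ψ; w=y, i.e. Rzy. By symmetry of the argument, Ryz.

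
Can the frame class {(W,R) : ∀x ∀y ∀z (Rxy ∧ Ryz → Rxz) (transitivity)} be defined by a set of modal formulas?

Definable; □r → □□r defines it

Yes: it is transitivity, defined by the 4 schema □r → □□r.
Suppose □r→□□r is valid. Take Rxy, Ryz and set V(r)={w : Rxw}. Then □r at x, so □□r at x, so □r at y, so r at z, i.e. Rxz.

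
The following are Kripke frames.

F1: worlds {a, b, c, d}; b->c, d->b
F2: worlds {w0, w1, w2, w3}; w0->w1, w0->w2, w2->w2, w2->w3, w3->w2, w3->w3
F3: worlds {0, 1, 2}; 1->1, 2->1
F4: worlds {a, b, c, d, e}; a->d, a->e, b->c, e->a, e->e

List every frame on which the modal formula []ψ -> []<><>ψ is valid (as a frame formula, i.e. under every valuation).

Frame correspondent (Sahlqvist): forall x forall z (xRz -> exists w (xRw & z R^2 w)) — i.e. a generalized confluence (Geach) condition.
F1: fails — bRc but no w with bRw and cR²w.
F2: fails — w0Rw1 but no w with w0Rw and w1R²w.
F3: satisfies the condition.
F4: fails — aRd but no w with aRw and dR²w.
Valid on: F3.

F3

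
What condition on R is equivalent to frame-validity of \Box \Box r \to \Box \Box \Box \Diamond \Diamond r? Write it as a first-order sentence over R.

\forall x \forall z (x R^3 z \to \exists w (x R^2 w \wedge z R^2 w))

This is a Sahlqvist (Geach-type) schema ◇^0□^2r → □^3◇^2r.
Minimal-valuation argument: fix x; take any y with xR^0y and any z with xR^3z. Set V(r) to the set of worlds R-reachable from y in exactly 2 steps. Then □^2r holds at y, so the antecedent holds at x; validity forces ◇^2r at z, giving a w with zR^2w and yR^2w.
First-order correspondent: \forall x \forall z (x R^3 z \to \exists w (x R^2 w \wedge z R^2 w)).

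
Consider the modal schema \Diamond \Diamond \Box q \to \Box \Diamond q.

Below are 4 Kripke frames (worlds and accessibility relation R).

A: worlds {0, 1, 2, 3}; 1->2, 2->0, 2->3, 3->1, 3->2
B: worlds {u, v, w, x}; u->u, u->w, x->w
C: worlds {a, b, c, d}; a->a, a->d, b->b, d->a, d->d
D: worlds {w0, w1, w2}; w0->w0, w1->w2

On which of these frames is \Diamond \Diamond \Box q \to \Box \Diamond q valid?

This is the axiom for a generalized confluence (Geach) condition; its first-order frame correspondent is \forall x \forall y \forall z ((x R^2 y \wedge xRz) \to \exists w (yRw \wedge zRw)).
A: fails — 1R²0, 1R2 but no w with 0Rw and 2Rw.
B: fails — uR²u, uRw but no t with uRt and wRt.
C: ✓.
D: ✓.

C, D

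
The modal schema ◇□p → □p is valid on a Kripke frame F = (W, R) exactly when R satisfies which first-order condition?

The Euclidean property

This schema is equivalent to the 5 axiom ◇p → □◇p.
Its frame correspondent is the Euclidean property — ∀x ∀y ∀z (Rxy ∧ Rxz → Ryz).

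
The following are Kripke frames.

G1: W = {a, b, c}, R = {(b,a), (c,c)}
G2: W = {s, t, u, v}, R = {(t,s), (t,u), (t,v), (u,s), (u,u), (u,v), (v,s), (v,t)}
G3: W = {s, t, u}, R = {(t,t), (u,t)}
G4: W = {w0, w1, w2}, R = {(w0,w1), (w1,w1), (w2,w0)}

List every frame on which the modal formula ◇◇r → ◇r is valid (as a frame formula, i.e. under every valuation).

G1, G3

Frame correspondent (Sahlqvist): ∀x ∀y ∀z (Rxy ∧ Ryz → Rxz) — i.e. transitivity.
G1: holds.
G2: fails — Ruv and Rvt but not Rut.
G3: holds.
G4: fails — Rw2w0 and Rw0w1 but not Rw2w1.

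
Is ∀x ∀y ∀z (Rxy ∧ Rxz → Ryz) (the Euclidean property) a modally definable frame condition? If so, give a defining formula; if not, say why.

Yes, by ◇q → □◇q

The condition is the Euclidean property. A defining modal formula is ◇q → □◇q.
Suppose ◇q→□◇q is valid. Take Rxy, Rxz and set V(q)={y}. Then ◇q at x, so □◇q at x, so ◇q at z, so some w with Rzw has q; w=y, i.e. Rzy. By symmetry of the argument, Ryz.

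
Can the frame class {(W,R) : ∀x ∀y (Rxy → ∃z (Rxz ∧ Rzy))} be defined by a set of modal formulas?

Yes — defined by □□q → □q

This is a Sahlqvist condition; the C4 axiom □□q → □q defines it.
Suppose □□q→□q is valid. Take Rxy and set V(q)={w : xR²w}. Then □□q at x, so □q at x, so q at y, i.e. ∃z(Rxz∧Rzy).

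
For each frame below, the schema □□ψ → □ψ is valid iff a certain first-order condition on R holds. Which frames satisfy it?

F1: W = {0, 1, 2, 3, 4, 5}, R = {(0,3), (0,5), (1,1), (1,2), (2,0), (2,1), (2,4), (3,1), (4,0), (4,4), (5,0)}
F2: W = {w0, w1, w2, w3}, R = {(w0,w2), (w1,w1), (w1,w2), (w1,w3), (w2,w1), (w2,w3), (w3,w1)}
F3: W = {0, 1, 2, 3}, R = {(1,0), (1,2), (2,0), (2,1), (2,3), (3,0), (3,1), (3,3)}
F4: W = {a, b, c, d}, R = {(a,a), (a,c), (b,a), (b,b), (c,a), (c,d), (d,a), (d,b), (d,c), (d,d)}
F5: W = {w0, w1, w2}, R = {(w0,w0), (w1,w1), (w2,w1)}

F4, F5

Frame correspondent (Sahlqvist): ∀x ∀y (Rxy → ∃z (Rxz ∧ Rzy)) — i.e. density.
F1: fails — R50 but no z with R5z and Rz0.
F2: fails — Rw0w2 but no z with Rw0z and Rzw2.
F3: fails — R12 but no z with R1z and Rz2.
F4: ✓.
F5: ✓.
Valid on: F4, F5.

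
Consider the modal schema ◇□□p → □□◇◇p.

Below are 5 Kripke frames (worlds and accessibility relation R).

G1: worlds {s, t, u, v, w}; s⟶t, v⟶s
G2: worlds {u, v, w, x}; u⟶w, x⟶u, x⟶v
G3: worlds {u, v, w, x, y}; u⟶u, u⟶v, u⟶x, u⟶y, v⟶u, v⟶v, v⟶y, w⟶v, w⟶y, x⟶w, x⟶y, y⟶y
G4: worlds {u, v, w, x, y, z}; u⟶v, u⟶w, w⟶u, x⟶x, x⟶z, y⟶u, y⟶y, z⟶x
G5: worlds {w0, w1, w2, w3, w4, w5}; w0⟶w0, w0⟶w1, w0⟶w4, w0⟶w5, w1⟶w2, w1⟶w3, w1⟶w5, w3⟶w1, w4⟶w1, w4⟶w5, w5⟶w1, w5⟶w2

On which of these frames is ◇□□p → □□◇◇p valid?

G3

The schema corresponds to a generalized confluence (Geach) condition: ∀x ∀y ∀z ((xRy ∧ xR²z) → ∃w (yR²w ∧ zR²w)).
G1: fails — vRs, vR²t but no w* with sR²w* and tR²w*.
G2: fails — xRu, xR²w but no t with uR²t and wR²t.
G3: ✓.
G4: fails — uRv, uR²u but no t with vR²t and uR²t.
G5: fails — w0Rw0, w0R²w2 but no w with w0R²w and w2R²w.
Valid on: G3.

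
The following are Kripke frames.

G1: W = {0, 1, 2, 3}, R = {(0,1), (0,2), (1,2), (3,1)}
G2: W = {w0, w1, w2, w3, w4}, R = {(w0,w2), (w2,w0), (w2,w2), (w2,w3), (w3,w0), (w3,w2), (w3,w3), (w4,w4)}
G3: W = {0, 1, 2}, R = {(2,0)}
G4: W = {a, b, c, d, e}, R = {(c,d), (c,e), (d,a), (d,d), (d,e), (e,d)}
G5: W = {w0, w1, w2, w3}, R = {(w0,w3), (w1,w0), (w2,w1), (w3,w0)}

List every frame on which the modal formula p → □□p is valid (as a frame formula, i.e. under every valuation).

The schema corresponds to a generalized confluence (Geach) condition: ∀x ∀z (xR²z → ∃w (x = w ∧ z = w)).
G1: fails — 0R²2 but 0 ≠ 2.
G2: fails — w0R²w2 but w0 ≠ w2.
G3: holds.
G4: fails — cR²a but c ≠ a.
G5: fails — w1R²w3 but w1 ≠ w3.
Valid on: G3.

G3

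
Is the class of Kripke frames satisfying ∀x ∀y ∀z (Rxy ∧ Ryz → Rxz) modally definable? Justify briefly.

The condition is transitivity. A defining modal formula is □r → □□r.
Suppose □r→□□r is valid. Take Rxy, Ryz and set V(r)={w : Rxw}. Then □r at x, so □□r at x, so □r at y, so r at z, i.e. Rxz.

Definable; □r → □□r defines it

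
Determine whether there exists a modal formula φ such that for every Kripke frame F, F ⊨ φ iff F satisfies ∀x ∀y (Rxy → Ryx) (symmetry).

This is a Sahlqvist condition; the B axiom p → □◇p defines it.

Yes, by p → □◇p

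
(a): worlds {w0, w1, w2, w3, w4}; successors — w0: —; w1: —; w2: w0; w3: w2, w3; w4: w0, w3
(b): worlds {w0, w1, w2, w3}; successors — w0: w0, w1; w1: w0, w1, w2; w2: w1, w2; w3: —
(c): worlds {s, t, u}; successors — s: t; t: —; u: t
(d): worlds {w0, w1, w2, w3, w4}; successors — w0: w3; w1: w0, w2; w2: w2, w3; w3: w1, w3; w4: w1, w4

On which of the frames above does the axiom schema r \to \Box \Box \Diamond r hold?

(c)

The schema corresponds to a generalized confluence (Geach) condition: \forall x \forall z (x R^2 z \to \exists w (x = w \wedge zRw)).
(a): fails — w3R²w0 but no w with w3=w and w0Rw.
(b): fails — w0R²w2 but no w with w0=w and w2Rw.
(c): holds.
(d): fails — w0R²w3 but no w with w0=w and w3Rw.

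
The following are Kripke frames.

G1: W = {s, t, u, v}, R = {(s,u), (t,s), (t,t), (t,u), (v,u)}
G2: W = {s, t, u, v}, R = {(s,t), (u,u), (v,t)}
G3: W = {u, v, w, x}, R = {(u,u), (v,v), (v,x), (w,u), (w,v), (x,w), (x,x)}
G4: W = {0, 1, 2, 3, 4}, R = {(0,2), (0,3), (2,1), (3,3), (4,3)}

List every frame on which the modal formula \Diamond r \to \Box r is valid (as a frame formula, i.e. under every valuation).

G2

The schema corresponds to partial functionality: \forall x \forall y \forall z (Rxy \wedge Rxz \to y = z).
G1: fails — t sees both s and t.
G2: holds.
G3: fails — v sees both v and x.
G4: fails — 0 sees both 2 and 3.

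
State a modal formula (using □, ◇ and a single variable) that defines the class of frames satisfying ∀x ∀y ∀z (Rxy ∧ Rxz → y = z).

This is partial functionality; the standard corresponding axiom is CD: ◇s → □s.
Suppose ◇s→□s is valid. Take Rxy, Rxz and set V(s)={y}. Then ◇s at x, so □s at x, so s at z, i.e. z=y.

◇s → □s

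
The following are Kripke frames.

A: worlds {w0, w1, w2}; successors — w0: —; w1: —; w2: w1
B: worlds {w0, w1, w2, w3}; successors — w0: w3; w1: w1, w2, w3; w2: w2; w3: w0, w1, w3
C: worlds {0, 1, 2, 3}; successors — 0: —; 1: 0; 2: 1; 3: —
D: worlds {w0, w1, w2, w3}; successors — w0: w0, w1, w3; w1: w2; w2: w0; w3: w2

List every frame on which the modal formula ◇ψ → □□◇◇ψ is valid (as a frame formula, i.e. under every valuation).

A

Frame correspondent (Sahlqvist): ∀x ∀y ∀z ((xRy ∧ xR²z) → ∃w (y = w ∧ zR²w)) — i.e. a generalized confluence (Geach) condition.
A: ✓.
B: fails — w1Rw1, w1R²w2 but no w with w1=w and w2R²w.
C: fails — 2R1, 2R²0 but no w with 1=w and 0R²w.
D: fails — w0Rw1, w0R²w1 but no w with w1=w and w1R²w.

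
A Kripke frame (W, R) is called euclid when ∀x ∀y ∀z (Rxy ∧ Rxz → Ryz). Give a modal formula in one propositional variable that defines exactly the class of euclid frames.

A defining formula is ◇r → □◇r (the 5 axiom).
Suppose ◇r→□◇r is valid. Take Rxy, Rxz and set V(r)={y}. Then ◇r at x, so □◇r at x, so ◇r at z, so some w with Rzw has r; w=y, i.e. Rzy. By symmetry of the argument, Ryz.

◇r → □◇r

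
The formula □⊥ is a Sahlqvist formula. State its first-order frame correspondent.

This is the Ver axiom.
Its frame correspondent is emptiness of R — ∀x ∀y ¬Rxy.

Emptiness of R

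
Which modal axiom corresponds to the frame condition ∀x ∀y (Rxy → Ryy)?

The condition is shift-reflexivity. The T□ schema □(□ψ → ψ) defines it.
Suppose □(□ψ→ψ) is valid. Take Rxy and set V(ψ)={w : Ryw}. Then at y, □ψ holds; since □(□ψ→ψ) at x, □ψ→ψ at y, so ψ at y, i.e. Ryy.

□(□ψ → ψ)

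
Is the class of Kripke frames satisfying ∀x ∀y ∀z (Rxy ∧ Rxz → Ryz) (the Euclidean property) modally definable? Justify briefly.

The condition is the Euclidean property. A defining modal formula is ◇p → □◇p.
Suppose ◇p→□◇p is valid. Take Rxy, Rxz and set V(p)={y}. Then ◇p at x, so □◇p at x, so ◇p at z, so some w with Rzw has p; w=y, i.e. Rzy. By symmetry of the argument, Ryz.

Definable; ◇p → □◇p defines it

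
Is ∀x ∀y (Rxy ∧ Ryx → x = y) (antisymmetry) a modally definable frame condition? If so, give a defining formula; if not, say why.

Not modally definable

Any modally definable frame class is closed under surjective bounded morphisms.
The 4-cycle (worlds w0,w1,w2,w3 with w0→w1→w2→w3→w0) is antisymmetric. Sending even-indexed worlds to a and odd-indexed worlds to b is a surjective bounded morphism onto the two-world frame with a↔b, which is not antisymmetric.
So the class is not modally definable.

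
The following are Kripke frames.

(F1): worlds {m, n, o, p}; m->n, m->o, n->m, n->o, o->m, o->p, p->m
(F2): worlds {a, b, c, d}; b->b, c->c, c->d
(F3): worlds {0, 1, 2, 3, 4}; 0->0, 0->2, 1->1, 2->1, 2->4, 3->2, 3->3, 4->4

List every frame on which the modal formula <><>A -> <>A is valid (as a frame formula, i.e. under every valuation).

(F2)

This is the axiom for transitivity; its first-order frame correspondent is forall x forall y forall z (Rxy & Ryz -> Rxz).
(F1): fails — Rom and Rmo but not Roo.
(F2): condition met.
(F3): fails — R32 and R21 but not R31.
Valid on: (F2).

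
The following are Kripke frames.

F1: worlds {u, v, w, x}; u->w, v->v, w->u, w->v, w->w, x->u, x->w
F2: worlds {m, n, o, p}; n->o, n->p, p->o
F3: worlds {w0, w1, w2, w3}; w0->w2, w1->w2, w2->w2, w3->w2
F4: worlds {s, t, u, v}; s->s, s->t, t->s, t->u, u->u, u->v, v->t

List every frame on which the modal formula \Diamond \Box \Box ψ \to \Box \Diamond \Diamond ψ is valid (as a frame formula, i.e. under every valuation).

Frame correspondent (Sahlqvist): \forall x \forall y \forall z ((xRy \wedge xRz) \to \exists w (y R^2 w \wedge z R^2 w)) — i.e. a generalized confluence (Geach) condition.
F1: condition met.
F2: fails — nRo, nRo but no w with oR²w and oR²w.
F3: condition met.
F4: condition met.

F1, F3, F4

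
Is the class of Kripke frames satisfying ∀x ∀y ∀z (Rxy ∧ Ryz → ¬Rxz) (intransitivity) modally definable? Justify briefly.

No — not modally definable

Modal frame validity is preserved under surjective bounded morphisms.
The 3-cycle (worlds 0,1,2 with 0→1→2→0) is intransitive. Mapping every world to a single reflexive point • is a surjective bounded morphism; the reflexive point is not intransitive (R••∧R•• but R••).
So the class is not modally definable.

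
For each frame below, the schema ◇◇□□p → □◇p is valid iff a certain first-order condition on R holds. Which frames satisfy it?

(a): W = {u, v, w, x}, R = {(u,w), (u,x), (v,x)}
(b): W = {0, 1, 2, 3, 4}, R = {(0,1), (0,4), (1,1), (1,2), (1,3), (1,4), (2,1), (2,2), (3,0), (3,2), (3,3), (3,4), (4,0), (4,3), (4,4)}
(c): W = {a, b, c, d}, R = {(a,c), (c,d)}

The schema corresponds to a generalized confluence (Geach) condition: ∀x ∀y ∀z ((xR²y ∧ xRz) → ∃w (yR²w ∧ zRw)).
(a): condition met.
(b): condition met.
(c): fails — aR²d, aRc but no w with dR²w and cRw.
Valid on: (a), (b).

(a), (b)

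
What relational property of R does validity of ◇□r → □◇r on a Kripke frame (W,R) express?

This is the .2 axiom.
It corresponds to convergence: ∀x ∀y ∀z (Rxy ∧ Rxz → ∃w (Ryw ∧ Rzw)).

convergence: ∀x ∀y ∀z (Rxy ∧ Rxz → ∃w (Ryw ∧ Rzw))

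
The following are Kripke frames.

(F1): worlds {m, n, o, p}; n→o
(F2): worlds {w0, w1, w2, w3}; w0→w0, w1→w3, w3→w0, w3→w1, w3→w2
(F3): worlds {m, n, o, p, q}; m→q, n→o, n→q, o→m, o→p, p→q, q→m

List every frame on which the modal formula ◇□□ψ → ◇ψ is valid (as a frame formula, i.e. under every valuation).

(F3)

Frame correspondent (Sahlqvist): ∀x ∀y (xRy → ∃w (yR²w ∧ xRw)) — i.e. a generalized confluence (Geach) condition.
(F1): fails — nRo but no w with oR²w and nRw.
(F2): fails — w3Rw2 but no w with w2R²w and w3Rw.
(F3): holds.
Valid on: (F3).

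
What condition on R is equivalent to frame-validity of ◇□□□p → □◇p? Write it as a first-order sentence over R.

∀x ∀y ∀z ((xRy ∧ xRz) → ∃w (yR³w ∧ zRw))

This is a Sahlqvist (Geach-type) schema ◇^1□^3p → □^1◇^1p.
First-order correspondent: ∀x ∀y ∀z ((xRy ∧ xRz) → ∃w (yR³w ∧ zRw)).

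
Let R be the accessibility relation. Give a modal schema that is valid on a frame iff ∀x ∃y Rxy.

□q → ◇q

This is seriality; the standard corresponding axiom is D: □q → ◇q.
Suppose □q→◇q is valid. At any x set V(q)=W. Then □q at x, so ◇q at x, so x has a successor.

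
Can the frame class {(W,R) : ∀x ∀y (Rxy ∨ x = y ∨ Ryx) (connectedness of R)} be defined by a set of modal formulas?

Modal frame validity is preserved under disjoint unions.
Take 2 disjoint single-world reflexive frames: each is trivially connected, but their disjoint union has 2 worlds with no edge between distinct components, so it is not connected.
So the class is not modally definable.

No — not modally definable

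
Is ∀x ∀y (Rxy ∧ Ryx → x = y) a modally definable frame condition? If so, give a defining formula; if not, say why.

No — not modally definable

If a class were modally definable it would be closed under surjective bounded morphisms (Goldblatt–Thomason).
The 8-cycle (worlds w0,w1,w2,w3,w4,w5,w6,w7 with w0→w1→w2→w3→w4→w5→w6→w7→w0) is antisymmetric. Sending even-indexed worlds to • and odd-indexed worlds to ∘ is a surjective bounded morphism onto the two-world frame with •↔∘, which is not antisymmetric.
So no modal formula (or set of formulas) defines exactly the antisymmetric frames.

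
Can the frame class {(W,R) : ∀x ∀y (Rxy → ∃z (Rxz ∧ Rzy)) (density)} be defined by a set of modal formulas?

Yes — defined by □□q → □q

The condition is density. A defining modal formula is □□q → □q.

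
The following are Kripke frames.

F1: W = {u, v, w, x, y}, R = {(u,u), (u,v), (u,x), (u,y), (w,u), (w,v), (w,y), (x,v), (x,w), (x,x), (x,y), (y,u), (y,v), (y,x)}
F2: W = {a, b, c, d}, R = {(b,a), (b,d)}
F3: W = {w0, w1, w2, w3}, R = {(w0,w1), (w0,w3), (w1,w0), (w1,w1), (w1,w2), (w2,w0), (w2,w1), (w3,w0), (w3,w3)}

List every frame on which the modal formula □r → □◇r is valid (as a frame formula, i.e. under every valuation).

F3

This is the axiom for a generalized confluence (Geach) condition; its first-order frame correspondent is ∀x ∀z (xRz → ∃w (xRw ∧ zRw)).
F1: fails — uRv but no t with uRt and vRt.
F2: fails — bRa but no w with bRw and aRw.
F3: holds.
Valid on: F3.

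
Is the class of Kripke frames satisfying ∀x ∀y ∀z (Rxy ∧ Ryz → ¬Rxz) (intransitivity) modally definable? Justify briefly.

Any modally definable frame class is closed under surjective bounded morphisms.
The 5-cycle (worlds a,b,c,d,e with a→b→c→d→e→a) is intransitive. Mapping every world to a single reflexive point • is a surjective bounded morphism; the reflexive point is not intransitive (R••∧R•• but R••).
Hence intransitivity is not modally definable.

No — not modally definable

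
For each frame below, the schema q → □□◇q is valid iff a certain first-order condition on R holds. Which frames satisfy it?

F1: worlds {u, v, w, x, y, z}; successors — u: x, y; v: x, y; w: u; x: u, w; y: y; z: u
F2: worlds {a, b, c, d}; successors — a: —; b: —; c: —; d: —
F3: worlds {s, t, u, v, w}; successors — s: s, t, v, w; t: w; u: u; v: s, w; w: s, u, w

F2

The schema corresponds to a generalized confluence (Geach) condition: ∀x ∀z (xR²z → ∃w (x = w ∧ zRw)).
F1: fails — uR²u but no t with u=t and uRt.
F2: condition met.
F3: fails — sR²t but no w* with s=w* and tRw*.
Valid on: F2.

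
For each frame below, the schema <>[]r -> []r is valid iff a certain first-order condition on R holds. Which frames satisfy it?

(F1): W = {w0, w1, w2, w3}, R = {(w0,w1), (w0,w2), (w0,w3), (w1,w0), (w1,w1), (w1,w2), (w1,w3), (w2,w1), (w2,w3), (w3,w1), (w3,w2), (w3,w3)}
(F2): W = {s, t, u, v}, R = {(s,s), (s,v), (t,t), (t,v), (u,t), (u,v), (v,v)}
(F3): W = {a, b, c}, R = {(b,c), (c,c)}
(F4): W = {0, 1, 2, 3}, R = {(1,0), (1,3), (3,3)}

The schema corresponds to the Euclidean property: forall x forall y forall z (Rxy & Rxz -> Ryz).
(F1): fails — Rw0w2 and Rw0w2 but not Rw2w2.
(F2): fails — Rsv and Rss but not Rvs.
(F3): satisfies the condition.
(F4): fails — R10 and R10 but not R00.

(F3)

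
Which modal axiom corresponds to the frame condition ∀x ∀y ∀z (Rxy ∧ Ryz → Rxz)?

□ψ → □□ψ

The condition is transitivity. The 4 schema □ψ → □□ψ defines it.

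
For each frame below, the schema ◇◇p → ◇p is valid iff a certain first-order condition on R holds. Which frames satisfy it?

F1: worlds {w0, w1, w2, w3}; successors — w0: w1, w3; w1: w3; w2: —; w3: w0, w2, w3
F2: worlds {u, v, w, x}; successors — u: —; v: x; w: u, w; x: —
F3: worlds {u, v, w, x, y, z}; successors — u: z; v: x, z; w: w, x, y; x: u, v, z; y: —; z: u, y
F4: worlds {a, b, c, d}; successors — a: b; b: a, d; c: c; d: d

The schema corresponds to transitivity: ∀x ∀y ∀z (Rxy ∧ Ryz → Rxz).
F1: fails — Rw1w3 and Rw3w2 but not Rw1w2.
F2: ✓.
F3: fails — Ruz and Rzy but not Ruy.
F4: fails — Rab and Rba but not Raa.
Valid on: F2.

F2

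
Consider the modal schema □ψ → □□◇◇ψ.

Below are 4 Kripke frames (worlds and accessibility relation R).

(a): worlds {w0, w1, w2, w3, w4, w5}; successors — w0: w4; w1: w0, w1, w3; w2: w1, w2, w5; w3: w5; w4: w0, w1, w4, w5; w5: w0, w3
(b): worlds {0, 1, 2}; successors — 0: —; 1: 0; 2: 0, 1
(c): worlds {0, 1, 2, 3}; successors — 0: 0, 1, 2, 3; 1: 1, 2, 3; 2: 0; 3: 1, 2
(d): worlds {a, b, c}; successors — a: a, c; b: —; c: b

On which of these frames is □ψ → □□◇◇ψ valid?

This is the axiom for a generalized confluence (Geach) condition; its first-order frame correspondent is ∀x ∀z (xR²z → ∃w (xRw ∧ zR²w)).
(a): fails — w1R²w5 but no w with w1Rw and w5R²w.
(b): fails — 2R²0 but no w with 2Rw and 0R²w.
(c): satisfies the condition.
(d): fails — aR²b but no w with aRw and bR²w.

(c)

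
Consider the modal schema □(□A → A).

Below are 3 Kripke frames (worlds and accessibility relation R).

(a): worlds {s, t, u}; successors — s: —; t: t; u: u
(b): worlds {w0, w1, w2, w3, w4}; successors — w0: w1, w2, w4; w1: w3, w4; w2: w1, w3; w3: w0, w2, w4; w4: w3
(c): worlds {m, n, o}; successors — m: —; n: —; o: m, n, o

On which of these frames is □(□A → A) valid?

(a)

The schema corresponds to shift-reflexivity: ∀x ∀y (Rxy → Ryy).
(a): ✓.
(b): fails — Rw0w4 but not Rw4w4.
(c): fails — Rom but not Rmm.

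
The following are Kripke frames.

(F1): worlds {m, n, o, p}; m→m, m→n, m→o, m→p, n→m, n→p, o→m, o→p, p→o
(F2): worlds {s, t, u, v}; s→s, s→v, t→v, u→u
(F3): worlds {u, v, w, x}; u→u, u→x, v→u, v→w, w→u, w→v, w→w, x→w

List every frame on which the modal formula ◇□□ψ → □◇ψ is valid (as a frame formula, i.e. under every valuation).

(F3)

The schema corresponds to a generalized confluence (Geach) condition: ∀x ∀y ∀z ((xRy ∧ xRz) → ∃w (yR²w ∧ zRw)).
(F1): fails — mRp, mRp but no w with pR²w and pRw.
(F2): fails — sRs, sRv but no w with sR²w and vRw.
(F3): satisfies the condition.
Valid on: (F3).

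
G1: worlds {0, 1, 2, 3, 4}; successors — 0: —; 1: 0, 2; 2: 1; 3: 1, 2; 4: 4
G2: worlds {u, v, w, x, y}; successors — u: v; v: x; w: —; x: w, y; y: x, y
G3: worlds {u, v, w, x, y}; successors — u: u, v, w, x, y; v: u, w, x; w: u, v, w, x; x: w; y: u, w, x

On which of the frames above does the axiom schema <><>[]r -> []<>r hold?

This is the axiom for a generalized confluence (Geach) condition; its first-order frame correspondent is forall x forall y forall z ((x R^2 y & xRz) -> exists w (yRw & zRw)).
G1: fails — 1R²1, 1R0 but no w with 1Rw and 0Rw.
G2: fails — uR²x, uRv but no t with xRt and vRt.
G3: condition met.
Valid on: G3.

G3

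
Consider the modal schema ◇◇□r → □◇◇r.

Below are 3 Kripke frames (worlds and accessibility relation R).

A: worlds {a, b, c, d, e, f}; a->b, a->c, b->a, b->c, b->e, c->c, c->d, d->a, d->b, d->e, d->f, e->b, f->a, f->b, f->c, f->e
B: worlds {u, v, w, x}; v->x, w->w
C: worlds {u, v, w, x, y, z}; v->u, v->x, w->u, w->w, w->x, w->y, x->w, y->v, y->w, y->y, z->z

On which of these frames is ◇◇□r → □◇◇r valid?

B

The schema corresponds to a generalized confluence (Geach) condition: ∀x ∀y ∀z ((xR²y ∧ xRz) → ∃w (yRw ∧ zR²w)).
A: fails — dR²e, dRa but no w with eRw and aR²w.
B: condition met.
C: fails — vR²w, vRu but no t with wRt and uR²t.
Valid on: B.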